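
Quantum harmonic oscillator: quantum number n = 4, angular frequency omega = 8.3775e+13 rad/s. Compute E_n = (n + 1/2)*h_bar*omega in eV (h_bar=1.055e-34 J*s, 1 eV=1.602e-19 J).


E = (n + 1/2) * h_bar * omega
= (4 + 0.5) * 1.055e-34 * 8.3775e+13
= 4.5 * 8.8383e-21
= 3.9772e-20 J
= 0.2483 eV

0.2483


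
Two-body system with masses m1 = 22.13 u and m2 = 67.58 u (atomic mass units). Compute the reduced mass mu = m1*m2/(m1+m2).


mu = m1 * m2 / (m1 + m2)
= 22.13 * 67.58 / (22.13 + 67.58)
= 1495.5454 / 89.71
= 16.6709 u

16.6709


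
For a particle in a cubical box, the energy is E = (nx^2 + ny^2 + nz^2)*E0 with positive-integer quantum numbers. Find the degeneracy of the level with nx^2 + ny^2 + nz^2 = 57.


Enumerate all (nx, ny, nz) with nx^2 + ny^2 + nz^2 = 57:
(2,2,7)
(2,7,2)
(4,4,5)
(4,5,4)
(5,4,4)
(7,2,2)
Total degeneracy = 6

6


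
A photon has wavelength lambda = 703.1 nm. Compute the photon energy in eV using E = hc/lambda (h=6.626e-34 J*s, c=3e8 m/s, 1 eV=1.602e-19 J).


E = hc / lambda
= (6.626e-34)(3e8) / (703.1e-9)
= 1.9878e-25 / 7.0310e-07
= 2.8272e-19 J
Converting to eV: 2.8272e-19 / 1.602e-19
= 1.7648 eV

1.7648


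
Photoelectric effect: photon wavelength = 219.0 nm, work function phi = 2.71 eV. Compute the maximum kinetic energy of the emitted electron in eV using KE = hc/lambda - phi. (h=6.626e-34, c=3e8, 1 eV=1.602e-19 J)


E_photon = hc / lambda
= (6.626e-34)(3e8) / (219.0e-9)
= 9.0767e-19 J
= 5.6659 eV
KE = E_photon - phi
= 5.6659 - 2.71
= 2.9559 eV

2.9559


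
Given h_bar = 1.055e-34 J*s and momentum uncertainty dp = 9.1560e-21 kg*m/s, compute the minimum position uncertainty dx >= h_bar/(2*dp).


dx = h_bar / (2 * dp)
= 1.055e-34 / (2 * 9.1560e-21)
= 1.055e-34 / 1.8312e-20
= 5.7612e-15 m

5.7612e-15


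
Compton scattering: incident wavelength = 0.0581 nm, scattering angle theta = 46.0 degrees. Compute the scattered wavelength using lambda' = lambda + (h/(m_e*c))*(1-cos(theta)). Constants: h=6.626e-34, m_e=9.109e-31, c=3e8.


Compton wavelength: h/(m_e*c) = 2.4247e-12 m
d_lambda = 2.4247e-12 * (1 - cos(46.0 deg))
= 2.4247e-12 * 0.305342
= 7.4036e-13 m = 0.00074 nm
lambda' = 0.0581 + 0.00074
= 0.05884 nm

0.05884


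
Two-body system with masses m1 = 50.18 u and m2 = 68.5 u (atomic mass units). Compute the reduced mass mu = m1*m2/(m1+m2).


mu = m1 * m2 / (m1 + m2)
= 50.18 * 68.5 / (50.18 + 68.5)
= 3437.33 / 118.68
= 28.963 u

28.963


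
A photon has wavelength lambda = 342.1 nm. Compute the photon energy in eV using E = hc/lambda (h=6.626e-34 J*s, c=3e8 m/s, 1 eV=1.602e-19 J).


E = hc / lambda
= (6.626e-34)(3e8) / (342.1e-9)
= 1.9878e-25 / 3.4210e-07
= 5.8106e-19 J
Converting to eV: 5.8106e-19 / 1.602e-19
= 3.6271 eV

3.6271


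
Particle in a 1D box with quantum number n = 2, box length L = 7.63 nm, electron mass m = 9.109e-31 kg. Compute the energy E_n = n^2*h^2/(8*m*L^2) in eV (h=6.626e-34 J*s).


E = n^2 * h^2 / (8 * m * L^2)
= 2^2 * (6.626e-34)^2 / (8 * 9.109e-31 * (7.63e-9)^2)
= 4 * 4.3904e-67 / (8 * 9.109e-31 * 5.8217e-17)
= 4.1395e-21 J
= 0.0258 eV

0.0258


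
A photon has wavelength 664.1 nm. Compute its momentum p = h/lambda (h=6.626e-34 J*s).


p = h / lambda
= 6.626e-34 / (664.1e-9)
= 6.626e-34 / 6.6410e-07
= 9.9774e-28 kg*m/s

9.9774e-28


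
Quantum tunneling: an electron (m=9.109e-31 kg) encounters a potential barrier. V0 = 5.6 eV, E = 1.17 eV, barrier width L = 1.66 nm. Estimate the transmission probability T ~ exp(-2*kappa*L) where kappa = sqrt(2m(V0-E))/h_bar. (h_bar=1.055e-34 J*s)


V0 - E = 4.43 eV = 7.0969e-19 J
kappa = sqrt(2 * m * (V0-E)) / h_bar
= sqrt(2 * 9.109e-31 * 7.0969e-19) / 1.055e-34
= 1.0778e+10 /m
2*kappa*L = 2 * 1.0778e+10 * 1.66e-9
= 35.7824
T = exp(-35.7824) = 2.883464e-16

2.883464e-16


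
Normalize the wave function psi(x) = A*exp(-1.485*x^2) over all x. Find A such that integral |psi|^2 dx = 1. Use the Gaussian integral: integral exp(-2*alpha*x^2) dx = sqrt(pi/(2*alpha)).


integral |psi|^2 dx = A^2 * sqrt(pi/(2*alpha)) = 1
A^2 = sqrt(2*alpha/pi)
= sqrt(2 * 1.485 / pi)
= 0.972307
A = sqrt(0.972307)
= 0.9861

0.9861


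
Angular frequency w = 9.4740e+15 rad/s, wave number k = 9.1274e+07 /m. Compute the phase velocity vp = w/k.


vp = w / k
= 9.4740e+15 / 9.1274e+07
= 1.0380e+08 m/s

1.0380e+08


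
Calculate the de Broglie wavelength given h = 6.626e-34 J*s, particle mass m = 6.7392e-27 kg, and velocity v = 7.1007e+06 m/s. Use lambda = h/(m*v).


lambda = h / (m * v)
= 6.626e-34 / (6.7392e-27 * 7.1007e+06)
= 6.626e-34 / 4.7853e-20
= 1.3847e-14 m

1.3847e-14


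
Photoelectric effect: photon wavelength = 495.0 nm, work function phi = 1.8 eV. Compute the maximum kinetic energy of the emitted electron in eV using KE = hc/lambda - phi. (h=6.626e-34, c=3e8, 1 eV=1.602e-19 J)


E_photon = hc / lambda
= (6.626e-34)(3e8) / (495.0e-9)
= 4.0158e-19 J
= 2.5067 eV
KE = E_photon - phi
= 2.5067 - 1.8
= 0.7067 eV

0.7067


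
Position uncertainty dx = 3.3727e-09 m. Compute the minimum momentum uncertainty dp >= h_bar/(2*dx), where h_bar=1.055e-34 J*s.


dp = h_bar / (2 * dx)
= 1.055e-34 / (2 * 3.3727e-09)
= 1.055e-34 / 6.7454e-09
= 1.5640e-26 kg*m/s

1.5640e-26


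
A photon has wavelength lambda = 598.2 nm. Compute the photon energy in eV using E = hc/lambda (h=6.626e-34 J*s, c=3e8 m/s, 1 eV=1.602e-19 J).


E = hc / lambda
= (6.626e-34)(3e8) / (598.2e-9)
= 1.9878e-25 / 5.9820e-07
= 3.3230e-19 J
Converting to eV: 3.3230e-19 / 1.602e-19
= 2.0743 eV

2.0743


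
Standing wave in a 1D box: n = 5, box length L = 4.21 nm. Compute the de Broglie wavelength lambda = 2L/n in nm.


lambda = 2L / n
= 2 * 4.21 / 5
= 8.42 / 5
= 1.684 nm

1.684


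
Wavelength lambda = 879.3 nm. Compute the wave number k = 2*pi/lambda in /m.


k = 2 * pi / lambda
= 6.2832 / (879.3e-9)
= 6.2832 / 8.7930e-07
= 7.1457e+06 /m

7.1457e+06


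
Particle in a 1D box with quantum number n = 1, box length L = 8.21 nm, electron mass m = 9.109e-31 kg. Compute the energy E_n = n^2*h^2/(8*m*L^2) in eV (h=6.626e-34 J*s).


E = n^2 * h^2 / (8 * m * L^2)
= 1^2 * (6.626e-34)^2 / (8 * 9.109e-31 * (8.21e-9)^2)
= 1 * 4.3904e-67 / (8 * 9.109e-31 * 6.7404e-17)
= 8.9383e-22 J
= 0.0056 eV

0.0056


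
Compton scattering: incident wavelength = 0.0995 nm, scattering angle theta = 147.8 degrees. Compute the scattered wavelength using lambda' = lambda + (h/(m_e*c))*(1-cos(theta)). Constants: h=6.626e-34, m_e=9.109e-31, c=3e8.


Compton wavelength: h/(m_e*c) = 2.4247e-12 m
d_lambda = 2.4247e-12 * (1 - cos(147.8 deg))
= 2.4247e-12 * 1.846193
= 4.4765e-12 m = 0.004476 nm
lambda' = 0.0995 + 0.004476
= 0.103976 nm

0.103976


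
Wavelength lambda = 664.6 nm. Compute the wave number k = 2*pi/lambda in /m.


k = 2 * pi / lambda
= 6.2832 / (664.6e-9)
= 6.2832 / 6.6460e-07
= 9.4541e+06 /m

9.4541e+06


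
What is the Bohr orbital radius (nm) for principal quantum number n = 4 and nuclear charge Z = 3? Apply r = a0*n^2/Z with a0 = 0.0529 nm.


r = a0 * n^2 / Z
= 0.0529 * 4^2 / 3
= 0.0529 * 16 / 3
= 0.2821 nm

0.2821


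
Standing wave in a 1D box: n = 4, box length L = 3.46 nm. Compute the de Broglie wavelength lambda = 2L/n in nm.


lambda = 2L / n
= 2 * 3.46 / 4
= 6.92 / 4
= 1.73 nm

1.73


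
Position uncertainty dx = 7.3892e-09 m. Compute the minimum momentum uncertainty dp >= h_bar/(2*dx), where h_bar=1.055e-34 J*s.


dp = h_bar / (2 * dx)
= 1.055e-34 / (2 * 7.3892e-09)
= 1.055e-34 / 1.4778e-08
= 7.1388e-27 kg*m/s

7.1388e-27


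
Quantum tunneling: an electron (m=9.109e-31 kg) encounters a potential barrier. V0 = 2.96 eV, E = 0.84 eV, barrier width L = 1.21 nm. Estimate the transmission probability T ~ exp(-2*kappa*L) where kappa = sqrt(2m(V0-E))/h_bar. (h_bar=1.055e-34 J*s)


V0 - E = 2.12 eV = 3.3962e-19 J
kappa = sqrt(2 * m * (V0-E)) / h_bar
= sqrt(2 * 9.109e-31 * 3.3962e-19) / 1.055e-34
= 7.4558e+09 /m
2*kappa*L = 2 * 7.4558e+09 * 1.21e-9
= 18.0432
T = exp(-18.0432) = 1.458673e-08

1.458673e-08


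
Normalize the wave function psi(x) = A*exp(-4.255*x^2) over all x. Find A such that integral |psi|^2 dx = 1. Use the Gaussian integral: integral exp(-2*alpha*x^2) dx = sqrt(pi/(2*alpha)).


integral |psi|^2 dx = A^2 * sqrt(pi/(2*alpha)) = 1
A^2 = sqrt(2*alpha/pi)
= sqrt(2 * 4.255 / pi)
= 1.645848
A = sqrt(1.645848)
= 1.2829

1.2829


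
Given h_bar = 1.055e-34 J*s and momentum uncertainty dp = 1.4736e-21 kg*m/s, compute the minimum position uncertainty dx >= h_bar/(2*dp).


dx = h_bar / (2 * dp)
= 1.055e-34 / (2 * 1.4736e-21)
= 1.055e-34 / 2.9472e-21
= 3.5797e-14 m

3.5797e-14


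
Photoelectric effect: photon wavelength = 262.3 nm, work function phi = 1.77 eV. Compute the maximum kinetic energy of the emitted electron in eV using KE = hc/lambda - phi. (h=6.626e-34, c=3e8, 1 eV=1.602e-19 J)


E_photon = hc / lambda
= (6.626e-34)(3e8) / (262.3e-9)
= 7.5783e-19 J
= 4.7306 eV
KE = E_photon - phi
= 4.7306 - 1.77
= 2.9606 eV

2.9606


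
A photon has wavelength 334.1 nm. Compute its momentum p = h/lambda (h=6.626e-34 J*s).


p = h / lambda
= 6.626e-34 / (334.1e-9)
= 6.626e-34 / 3.3410e-07
= 1.9832e-27 kg*m/s

1.9832e-27


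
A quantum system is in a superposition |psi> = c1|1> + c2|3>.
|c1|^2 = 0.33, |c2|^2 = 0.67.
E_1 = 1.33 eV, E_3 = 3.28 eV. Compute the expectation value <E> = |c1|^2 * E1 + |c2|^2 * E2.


<E> = |c1|^2 * E1 + |c2|^2 * E2
= 0.33 * 1.33 + 0.67 * 3.28
= 0.4389 + 2.1976
= 2.6365 eV

2.6365


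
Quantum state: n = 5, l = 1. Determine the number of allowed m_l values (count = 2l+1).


m_l ranges from -l to +l in integer steps
So m_l goes from -1 to +1
Count = 2l + 1 = 2*1 + 1
= 3

3


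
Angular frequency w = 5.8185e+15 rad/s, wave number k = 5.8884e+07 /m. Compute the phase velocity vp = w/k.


vp = w / k
= 5.8185e+15 / 5.8884e+07
= 9.8813e+07 m/s

9.8813e+07


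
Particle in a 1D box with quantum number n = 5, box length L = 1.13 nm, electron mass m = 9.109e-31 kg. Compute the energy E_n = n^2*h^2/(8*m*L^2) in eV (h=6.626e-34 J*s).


E = n^2 * h^2 / (8 * m * L^2)
= 5^2 * (6.626e-34)^2 / (8 * 9.109e-31 * (1.13e-9)^2)
= 25 * 4.3904e-67 / (8 * 9.109e-31 * 1.2769e-18)
= 1.1796e-18 J
= 7.3631 eV

7.3631


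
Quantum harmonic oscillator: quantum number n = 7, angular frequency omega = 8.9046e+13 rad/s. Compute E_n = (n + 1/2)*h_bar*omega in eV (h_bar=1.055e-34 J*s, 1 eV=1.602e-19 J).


E = (n + 1/2) * h_bar * omega
= (7 + 0.5) * 1.055e-34 * 8.9046e+13
= 7.5 * 9.3944e-21
= 7.0458e-20 J
= 0.4398 eV

0.4398


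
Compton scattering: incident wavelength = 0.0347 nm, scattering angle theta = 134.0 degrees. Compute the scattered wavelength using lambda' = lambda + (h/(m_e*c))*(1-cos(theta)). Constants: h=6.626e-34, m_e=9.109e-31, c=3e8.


Compton wavelength: h/(m_e*c) = 2.4247e-12 m
d_lambda = 2.4247e-12 * (1 - cos(134.0 deg))
= 2.4247e-12 * 1.694658
= 4.1091e-12 m = 0.004109 nm
lambda' = 0.0347 + 0.004109
= 0.038809 nm

0.038809


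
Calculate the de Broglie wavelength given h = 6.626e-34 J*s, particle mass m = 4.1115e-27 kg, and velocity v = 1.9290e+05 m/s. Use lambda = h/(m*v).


lambda = h / (m * v)
= 6.626e-34 / (4.1115e-27 * 1.9290e+05)
= 6.626e-34 / 7.9311e-22
= 8.3545e-13 m

8.3545e-13


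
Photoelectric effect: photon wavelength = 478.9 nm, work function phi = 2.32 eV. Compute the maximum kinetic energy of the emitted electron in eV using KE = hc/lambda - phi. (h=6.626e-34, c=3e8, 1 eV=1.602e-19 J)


E_photon = hc / lambda
= (6.626e-34)(3e8) / (478.9e-9)
= 4.1508e-19 J
= 2.591 eV
KE = E_photon - phi
= 2.591 - 2.32
= 0.271 eV

0.271


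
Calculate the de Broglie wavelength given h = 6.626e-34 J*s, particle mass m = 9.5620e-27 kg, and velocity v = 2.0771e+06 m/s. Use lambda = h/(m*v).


lambda = h / (m * v)
= 6.626e-34 / (9.5620e-27 * 2.0771e+06)
= 6.626e-34 / 1.9861e-20
= 3.3361e-14 m

3.3361e-14


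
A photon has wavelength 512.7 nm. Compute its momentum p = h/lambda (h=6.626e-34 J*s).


p = h / lambda
= 6.626e-34 / (512.7e-9)
= 6.626e-34 / 5.1270e-07
= 1.2924e-27 kg*m/s

1.2924e-27


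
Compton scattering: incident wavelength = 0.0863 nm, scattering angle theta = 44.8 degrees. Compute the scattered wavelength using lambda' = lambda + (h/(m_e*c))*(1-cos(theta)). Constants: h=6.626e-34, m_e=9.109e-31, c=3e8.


Compton wavelength: h/(m_e*c) = 2.4247e-12 m
d_lambda = 2.4247e-12 * (1 - cos(44.8 deg))
= 2.4247e-12 * 0.290429
= 7.0421e-13 m = 0.000704 nm
lambda' = 0.0863 + 0.000704
= 0.087004 nm

0.087004


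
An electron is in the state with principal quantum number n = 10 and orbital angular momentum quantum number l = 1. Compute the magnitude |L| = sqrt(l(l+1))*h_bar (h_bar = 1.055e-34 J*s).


L = sqrt(l*(l+1)) * h_bar
= sqrt(1 * 2) * 1.055e-34
= sqrt(2) * 1.055e-34
= 1.4142 * 1.055e-34
= 1.4920e-34 J*s

1.4920e-34


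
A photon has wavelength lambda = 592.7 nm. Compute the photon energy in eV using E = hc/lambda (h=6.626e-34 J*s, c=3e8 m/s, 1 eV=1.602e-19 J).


E = hc / lambda
= (6.626e-34)(3e8) / (592.7e-9)
= 1.9878e-25 / 5.9270e-07
= 3.3538e-19 J
Converting to eV: 3.3538e-19 / 1.602e-19
= 2.0935 eV

2.0935


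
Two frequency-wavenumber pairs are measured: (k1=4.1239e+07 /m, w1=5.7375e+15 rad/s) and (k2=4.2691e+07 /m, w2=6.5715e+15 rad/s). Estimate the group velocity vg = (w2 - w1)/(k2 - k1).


vg = (w2 - w1) / (k2 - k1)
= (6.5715e+15 - 5.7375e+15) / (4.2691e+07 - 4.1239e+07)
= 8.3400e+14 / 1.4520e+06
= 5.7438e+08 m/s

5.7438e+08


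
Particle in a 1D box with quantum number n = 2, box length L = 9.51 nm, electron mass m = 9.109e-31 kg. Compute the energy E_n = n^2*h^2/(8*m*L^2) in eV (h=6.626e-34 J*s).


E = n^2 * h^2 / (8 * m * L^2)
= 2^2 * (6.626e-34)^2 / (8 * 9.109e-31 * (9.51e-9)^2)
= 4 * 4.3904e-67 / (8 * 9.109e-31 * 9.0440e-17)
= 2.6647e-21 J
= 0.0166 eV

0.0166


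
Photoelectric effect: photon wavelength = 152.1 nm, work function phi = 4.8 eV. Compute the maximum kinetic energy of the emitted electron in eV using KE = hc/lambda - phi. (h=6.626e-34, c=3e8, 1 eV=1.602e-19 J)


E_photon = hc / lambda
= (6.626e-34)(3e8) / (152.1e-9)
= 1.3069e-18 J
= 8.1579 eV
KE = E_photon - phi
= 8.1579 - 4.8
= 3.3579 eV

3.3579


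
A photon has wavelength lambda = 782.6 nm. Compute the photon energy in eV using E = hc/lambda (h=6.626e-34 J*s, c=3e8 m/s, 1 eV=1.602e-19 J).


E = hc / lambda
= (6.626e-34)(3e8) / (782.6e-9)
= 1.9878e-25 / 7.8260e-07
= 2.5400e-19 J
Converting to eV: 2.5400e-19 / 1.602e-19
= 1.5855 eV

1.5855


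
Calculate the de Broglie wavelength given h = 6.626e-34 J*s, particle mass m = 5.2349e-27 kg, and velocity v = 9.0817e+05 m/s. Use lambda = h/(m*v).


lambda = h / (m * v)
= 6.626e-34 / (5.2349e-27 * 9.0817e+05)
= 6.626e-34 / 4.7542e-21
= 1.3937e-13 m

1.3937e-13


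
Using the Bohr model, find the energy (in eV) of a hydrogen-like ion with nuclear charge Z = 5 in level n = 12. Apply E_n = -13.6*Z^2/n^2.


E_n = -13.6 * Z^2 / n^2
= -13.6 * 5^2 / 12^2
= -13.6 * 25 / 144
= -2.3611 eV

-2.3611


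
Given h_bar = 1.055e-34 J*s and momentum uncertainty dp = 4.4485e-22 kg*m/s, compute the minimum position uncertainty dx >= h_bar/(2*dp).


dx = h_bar / (2 * dp)
= 1.055e-34 / (2 * 4.4485e-22)
= 1.055e-34 / 8.8970e-22
= 1.1858e-13 m

1.1858e-13


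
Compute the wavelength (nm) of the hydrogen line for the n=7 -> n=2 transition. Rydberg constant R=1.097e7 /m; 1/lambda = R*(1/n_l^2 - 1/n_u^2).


1/lambda = R * (1/n_l^2 - 1/n_u^2)
= 1.097e7 * (1/2^2 - 1/7^2)
= 1.097e7 * (0.25 - 0.020408)
= 1.097e7 * 0.229592
= 2.5186e+06 /m
lambda = 1 / 2.5186e+06 = 397.0424 nm

397.0424


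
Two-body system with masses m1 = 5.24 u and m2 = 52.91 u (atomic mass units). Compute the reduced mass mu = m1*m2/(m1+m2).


mu = m1 * m2 / (m1 + m2)
= 5.24 * 52.91 / (5.24 + 52.91)
= 277.2484 / 58.15
= 4.7678 u

4.7678


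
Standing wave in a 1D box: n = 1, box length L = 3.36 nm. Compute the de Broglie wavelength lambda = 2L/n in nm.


lambda = 2L / n
= 2 * 3.36 / 1
= 6.72 / 1
= 6.72 nm

6.72


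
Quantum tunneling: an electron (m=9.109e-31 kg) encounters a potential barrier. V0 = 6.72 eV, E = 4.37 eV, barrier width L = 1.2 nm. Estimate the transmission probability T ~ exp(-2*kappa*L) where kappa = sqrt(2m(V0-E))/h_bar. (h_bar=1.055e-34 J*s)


V0 - E = 2.35 eV = 3.7647e-19 J
kappa = sqrt(2 * m * (V0-E)) / h_bar
= sqrt(2 * 9.109e-31 * 3.7647e-19) / 1.055e-34
= 7.8499e+09 /m
2*kappa*L = 2 * 7.8499e+09 * 1.2e-9
= 18.8397
T = exp(-18.8397) = 6.576820e-09

6.576820e-09


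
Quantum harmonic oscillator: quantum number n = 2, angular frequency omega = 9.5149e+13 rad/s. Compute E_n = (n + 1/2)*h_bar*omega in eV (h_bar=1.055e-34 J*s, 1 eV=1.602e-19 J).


E = (n + 1/2) * h_bar * omega
= (2 + 0.5) * 1.055e-34 * 9.5149e+13
= 2.5 * 1.0038e-20
= 2.5096e-20 J
= 0.1567 eV

0.1567


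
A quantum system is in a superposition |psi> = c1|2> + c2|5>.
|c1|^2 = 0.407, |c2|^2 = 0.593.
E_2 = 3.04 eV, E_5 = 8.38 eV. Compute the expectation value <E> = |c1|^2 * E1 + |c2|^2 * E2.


<E> = |c1|^2 * E1 + |c2|^2 * E2
= 0.407 * 3.04 + 0.593 * 8.38
= 1.2373 + 4.9693
= 6.2066 eV

6.2066


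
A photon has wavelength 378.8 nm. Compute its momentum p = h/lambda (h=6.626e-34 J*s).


p = h / lambda
= 6.626e-34 / (378.8e-9)
= 6.626e-34 / 3.7880e-07
= 1.7492e-27 kg*m/s

1.7492e-27


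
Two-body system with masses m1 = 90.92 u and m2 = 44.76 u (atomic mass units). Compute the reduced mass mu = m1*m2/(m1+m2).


mu = m1 * m2 / (m1 + m2)
= 90.92 * 44.76 / (90.92 + 44.76)
= 4069.5792 / 135.68
= 29.994 u

29.994


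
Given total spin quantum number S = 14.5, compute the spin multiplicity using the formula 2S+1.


Spin multiplicity = 2S + 1
= 2 * 14.5 + 1
= 29.0 + 1
= 30

30


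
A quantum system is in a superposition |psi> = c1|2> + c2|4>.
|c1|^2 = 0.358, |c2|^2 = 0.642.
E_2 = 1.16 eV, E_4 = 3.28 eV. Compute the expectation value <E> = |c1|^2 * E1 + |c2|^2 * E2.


<E> = |c1|^2 * E1 + |c2|^2 * E2
= 0.358 * 1.16 + 0.642 * 3.28
= 0.4153 + 2.1058
= 2.521 eV

2.521


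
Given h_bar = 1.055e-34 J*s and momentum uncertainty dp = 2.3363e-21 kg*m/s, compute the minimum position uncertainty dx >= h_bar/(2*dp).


dx = h_bar / (2 * dp)
= 1.055e-34 / (2 * 2.3363e-21)
= 1.055e-34 / 4.6726e-21
= 2.2578e-14 m

2.2578e-14


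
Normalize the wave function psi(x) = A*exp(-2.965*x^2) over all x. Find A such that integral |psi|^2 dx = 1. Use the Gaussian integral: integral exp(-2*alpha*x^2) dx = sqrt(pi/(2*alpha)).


integral |psi|^2 dx = A^2 * sqrt(pi/(2*alpha)) = 1
A^2 = sqrt(2*alpha/pi)
= sqrt(2 * 2.965 / pi)
= 1.373891
A = sqrt(1.373891)
= 1.1721

1.1721


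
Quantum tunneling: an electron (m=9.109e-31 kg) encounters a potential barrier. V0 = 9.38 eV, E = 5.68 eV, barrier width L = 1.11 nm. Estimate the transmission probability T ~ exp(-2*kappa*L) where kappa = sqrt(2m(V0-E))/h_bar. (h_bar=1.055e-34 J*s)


V0 - E = 3.7 eV = 5.9274e-19 J
kappa = sqrt(2 * m * (V0-E)) / h_bar
= sqrt(2 * 9.109e-31 * 5.9274e-19) / 1.055e-34
= 9.8499e+09 /m
2*kappa*L = 2 * 9.8499e+09 * 1.11e-9
= 21.8667
T = exp(-21.8667) = 3.187268e-10

3.187268e-10


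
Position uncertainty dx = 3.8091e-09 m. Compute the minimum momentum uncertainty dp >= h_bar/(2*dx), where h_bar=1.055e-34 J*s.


dp = h_bar / (2 * dx)
= 1.055e-34 / (2 * 3.8091e-09)
= 1.055e-34 / 7.6182e-09
= 1.3848e-26 kg*m/s

1.3848e-26


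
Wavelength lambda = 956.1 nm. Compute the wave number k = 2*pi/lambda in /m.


k = 2 * pi / lambda
= 6.2832 / (956.1e-9)
= 6.2832 / 9.5610e-07
= 6.5717e+06 /m

6.5717e+06


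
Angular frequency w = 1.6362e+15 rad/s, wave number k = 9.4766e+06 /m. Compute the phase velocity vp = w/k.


vp = w / k
= 1.6362e+15 / 9.4766e+06
= 1.7266e+08 m/s

1.7266e+08


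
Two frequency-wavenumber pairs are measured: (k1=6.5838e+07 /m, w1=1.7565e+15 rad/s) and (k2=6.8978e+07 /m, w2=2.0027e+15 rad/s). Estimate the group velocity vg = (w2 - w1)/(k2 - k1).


vg = (w2 - w1) / (k2 - k1)
= (2.0027e+15 - 1.7565e+15) / (6.8978e+07 - 6.5838e+07)
= 2.4620e+14 / 3.1400e+06
= 7.8408e+07 m/s

7.8408e+07


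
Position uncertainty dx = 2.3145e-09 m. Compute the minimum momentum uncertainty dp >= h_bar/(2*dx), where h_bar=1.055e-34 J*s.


dp = h_bar / (2 * dx)
= 1.055e-34 / (2 * 2.3145e-09)
= 1.055e-34 / 4.6290e-09
= 2.2791e-26 kg*m/s

2.2791e-26


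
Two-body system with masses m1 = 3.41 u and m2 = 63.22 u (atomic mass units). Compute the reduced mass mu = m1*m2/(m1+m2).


mu = m1 * m2 / (m1 + m2)
= 3.41 * 63.22 / (3.41 + 63.22)
= 215.5802 / 66.63
= 3.2355 u

3.2355


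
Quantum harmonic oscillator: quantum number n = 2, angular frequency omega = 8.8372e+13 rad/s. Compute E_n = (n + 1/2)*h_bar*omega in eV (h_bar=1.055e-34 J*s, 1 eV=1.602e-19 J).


E = (n + 1/2) * h_bar * omega
= (2 + 0.5) * 1.055e-34 * 8.8372e+13
= 2.5 * 9.3232e-21
= 2.3308e-20 J
= 0.1455 eV

0.1455


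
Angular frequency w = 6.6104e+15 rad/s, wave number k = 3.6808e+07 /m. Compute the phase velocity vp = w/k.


vp = w / k
= 6.6104e+15 / 3.6808e+07
= 1.7959e+08 m/s

1.7959e+08


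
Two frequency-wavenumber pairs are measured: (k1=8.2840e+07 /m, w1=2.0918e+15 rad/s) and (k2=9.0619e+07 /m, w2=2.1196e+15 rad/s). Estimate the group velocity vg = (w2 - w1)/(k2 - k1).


vg = (w2 - w1) / (k2 - k1)
= (2.1196e+15 - 2.0918e+15) / (9.0619e+07 - 8.2840e+07)
= 2.7800e+13 / 7.7790e+06
= 3.5737e+06 m/s

3.5737e+06


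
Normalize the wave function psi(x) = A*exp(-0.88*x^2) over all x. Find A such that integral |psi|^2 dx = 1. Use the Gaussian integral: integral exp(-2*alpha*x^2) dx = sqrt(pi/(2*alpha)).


integral |psi|^2 dx = A^2 * sqrt(pi/(2*alpha)) = 1
A^2 = sqrt(2*alpha/pi)
= sqrt(2 * 0.88 / pi)
= 0.748482
A = sqrt(0.748482)
= 0.8651

0.8651


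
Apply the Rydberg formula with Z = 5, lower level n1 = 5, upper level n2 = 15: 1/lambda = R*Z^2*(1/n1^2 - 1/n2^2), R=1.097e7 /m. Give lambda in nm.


1/lambda = R * Z^2 * (1/n1^2 - 1/n2^2)
= 1.097e7 * 5^2 * (1/5^2 - 1/15^2)
= 1.097e7 * 25 * (0.04 - 0.004444)
= 9.7511e+06 /m
lambda = 1 / 9.7511e+06
= 102.5524 nm

102.5524


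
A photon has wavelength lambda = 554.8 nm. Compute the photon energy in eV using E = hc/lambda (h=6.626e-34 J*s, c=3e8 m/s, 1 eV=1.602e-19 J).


E = hc / lambda
= (6.626e-34)(3e8) / (554.8e-9)
= 1.9878e-25 / 5.5480e-07
= 3.5829e-19 J
Converting to eV: 3.5829e-19 / 1.602e-19
= 2.2365 eV

2.2365


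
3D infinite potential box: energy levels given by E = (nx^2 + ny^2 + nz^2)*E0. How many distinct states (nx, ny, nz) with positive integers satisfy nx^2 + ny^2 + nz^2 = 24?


Enumerate all (nx, ny, nz) with nx^2 + ny^2 + nz^2 = 24:
(2,2,4)
(2,4,2)
(4,2,2)
Total degeneracy = 3

3


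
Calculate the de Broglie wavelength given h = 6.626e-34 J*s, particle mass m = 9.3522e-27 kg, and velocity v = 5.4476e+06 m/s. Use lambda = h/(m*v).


lambda = h / (m * v)
= 6.626e-34 / (9.3522e-27 * 5.4476e+06)
= 6.626e-34 / 5.0947e-20
= 1.3006e-14 m

1.3006e-14


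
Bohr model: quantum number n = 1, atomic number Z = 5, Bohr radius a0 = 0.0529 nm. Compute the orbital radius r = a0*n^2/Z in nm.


r = a0 * n^2 / Z
= 0.0529 * 1^2 / 5
= 0.0529 * 1 / 5
= 0.0106 nm

0.0106


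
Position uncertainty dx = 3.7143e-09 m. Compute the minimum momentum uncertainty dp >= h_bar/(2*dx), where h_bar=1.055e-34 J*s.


dp = h_bar / (2 * dx)
= 1.055e-34 / (2 * 3.7143e-09)
= 1.055e-34 / 7.4286e-09
= 1.4202e-26 kg*m/s

1.4202e-26


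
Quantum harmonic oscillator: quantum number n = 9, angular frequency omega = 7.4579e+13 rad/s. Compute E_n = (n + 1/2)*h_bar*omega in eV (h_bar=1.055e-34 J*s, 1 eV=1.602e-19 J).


E = (n + 1/2) * h_bar * omega
= (9 + 0.5) * 1.055e-34 * 7.4579e+13
= 9.5 * 7.8681e-21
= 7.4747e-20 J
= 0.4666 eV

0.4666


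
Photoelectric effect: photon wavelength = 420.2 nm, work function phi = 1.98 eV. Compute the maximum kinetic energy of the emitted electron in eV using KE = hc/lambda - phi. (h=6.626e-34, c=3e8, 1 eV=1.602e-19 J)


E_photon = hc / lambda
= (6.626e-34)(3e8) / (420.2e-9)
= 4.7306e-19 J
= 2.9529 eV
KE = E_photon - phi
= 2.9529 - 1.98
= 0.9729 eV

0.9729


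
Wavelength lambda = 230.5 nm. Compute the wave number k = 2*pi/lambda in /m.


k = 2 * pi / lambda
= 6.2832 / (230.5e-9)
= 6.2832 / 2.3050e-07
= 2.7259e+07 /m

2.7259e+07


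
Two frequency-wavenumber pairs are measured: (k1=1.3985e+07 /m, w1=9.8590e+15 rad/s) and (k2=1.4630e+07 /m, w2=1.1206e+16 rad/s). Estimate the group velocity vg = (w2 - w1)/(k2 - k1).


vg = (w2 - w1) / (k2 - k1)
= (1.1206e+16 - 9.8590e+15) / (1.4630e+07 - 1.3985e+07)
= 1.3470e+15 / 6.4500e+05
= 2.0884e+09 m/s

2.0884e+09


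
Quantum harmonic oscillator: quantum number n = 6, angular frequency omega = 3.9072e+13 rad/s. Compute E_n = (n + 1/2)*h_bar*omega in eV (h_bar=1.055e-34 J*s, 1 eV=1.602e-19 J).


E = (n + 1/2) * h_bar * omega
= (6 + 0.5) * 1.055e-34 * 3.9072e+13
= 6.5 * 4.1221e-21
= 2.6794e-20 J
= 0.1673 eV

0.1673


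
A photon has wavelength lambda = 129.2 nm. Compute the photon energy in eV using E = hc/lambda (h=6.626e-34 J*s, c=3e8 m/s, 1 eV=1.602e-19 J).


E = hc / lambda
= (6.626e-34)(3e8) / (129.2e-9)
= 1.9878e-25 / 1.2920e-07
= 1.5385e-18 J
Converting to eV: 1.5385e-18 / 1.602e-19
= 9.6039 eV

9.6039


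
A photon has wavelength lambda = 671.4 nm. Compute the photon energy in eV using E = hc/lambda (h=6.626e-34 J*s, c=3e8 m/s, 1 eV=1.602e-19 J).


E = hc / lambda
= (6.626e-34)(3e8) / (671.4e-9)
= 1.9878e-25 / 6.7140e-07
= 2.9607e-19 J
Converting to eV: 2.9607e-19 / 1.602e-19
= 1.8481 eV

1.8481


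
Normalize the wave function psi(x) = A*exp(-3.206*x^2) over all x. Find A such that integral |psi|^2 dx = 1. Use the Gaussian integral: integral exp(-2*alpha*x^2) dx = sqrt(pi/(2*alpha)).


integral |psi|^2 dx = A^2 * sqrt(pi/(2*alpha)) = 1
A^2 = sqrt(2*alpha/pi)
= sqrt(2 * 3.206 / pi)
= 1.428637
A = sqrt(1.428637)
= 1.1953

1.1953


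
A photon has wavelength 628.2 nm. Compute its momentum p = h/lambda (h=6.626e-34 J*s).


p = h / lambda
= 6.626e-34 / (628.2e-9)
= 6.626e-34 / 6.2820e-07
= 1.0548e-27 kg*m/s

1.0548e-27


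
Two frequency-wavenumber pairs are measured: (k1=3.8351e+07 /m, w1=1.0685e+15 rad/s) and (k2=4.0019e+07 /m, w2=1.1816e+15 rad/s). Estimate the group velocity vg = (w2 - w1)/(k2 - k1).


vg = (w2 - w1) / (k2 - k1)
= (1.1816e+15 - 1.0685e+15) / (4.0019e+07 - 3.8351e+07)
= 1.1310e+14 / 1.6680e+06
= 6.7806e+07 m/s

6.7806e+07


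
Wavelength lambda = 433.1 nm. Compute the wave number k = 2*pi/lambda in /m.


k = 2 * pi / lambda
= 6.2832 / (433.1e-9)
= 6.2832 / 4.3310e-07
= 1.4507e+07 /m

1.4507e+07


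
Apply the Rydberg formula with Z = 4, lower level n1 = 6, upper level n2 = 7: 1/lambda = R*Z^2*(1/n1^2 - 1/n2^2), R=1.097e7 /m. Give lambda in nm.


1/lambda = R * Z^2 * (1/n1^2 - 1/n2^2)
= 1.097e7 * 4^2 * (1/6^2 - 1/7^2)
= 1.097e7 * 16 * (0.027778 - 0.020408)
= 1.2935e+06 /m
lambda = 1 / 1.2935e+06
= 773.0874 nm

773.0874


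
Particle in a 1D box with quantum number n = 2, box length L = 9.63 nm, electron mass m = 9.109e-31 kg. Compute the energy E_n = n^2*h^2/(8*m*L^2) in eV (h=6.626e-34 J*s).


E = n^2 * h^2 / (8 * m * L^2)
= 2^2 * (6.626e-34)^2 / (8 * 9.109e-31 * (9.63e-9)^2)
= 4 * 4.3904e-67 / (8 * 9.109e-31 * 9.2737e-17)
= 2.5987e-21 J
= 0.0162 eV

0.0162


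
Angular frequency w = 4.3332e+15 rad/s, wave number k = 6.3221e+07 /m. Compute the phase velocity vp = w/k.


vp = w / k
= 4.3332e+15 / 6.3221e+07
= 6.8541e+07 m/s

6.8541e+07


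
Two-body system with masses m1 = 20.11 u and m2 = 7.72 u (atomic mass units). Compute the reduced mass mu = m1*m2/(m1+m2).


mu = m1 * m2 / (m1 + m2)
= 20.11 * 7.72 / (20.11 + 7.72)
= 155.2492 / 27.83
= 5.5785 u

5.5785


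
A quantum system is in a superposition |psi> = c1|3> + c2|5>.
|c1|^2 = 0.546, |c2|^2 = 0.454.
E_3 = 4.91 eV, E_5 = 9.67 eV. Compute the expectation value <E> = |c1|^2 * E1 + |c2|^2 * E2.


<E> = |c1|^2 * E1 + |c2|^2 * E2
= 0.546 * 4.91 + 0.454 * 9.67
= 2.6809 + 4.3902
= 7.071 eV

7.071


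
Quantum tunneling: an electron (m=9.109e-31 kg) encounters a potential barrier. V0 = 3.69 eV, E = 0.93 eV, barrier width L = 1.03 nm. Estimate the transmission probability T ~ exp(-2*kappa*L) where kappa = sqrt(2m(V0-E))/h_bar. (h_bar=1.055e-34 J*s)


V0 - E = 2.76 eV = 4.4215e-19 J
kappa = sqrt(2 * m * (V0-E)) / h_bar
= sqrt(2 * 9.109e-31 * 4.4215e-19) / 1.055e-34
= 8.5071e+09 /m
2*kappa*L = 2 * 8.5071e+09 * 1.03e-9
= 17.5247
T = exp(-17.5247) = 2.449706e-08

2.449706e-08


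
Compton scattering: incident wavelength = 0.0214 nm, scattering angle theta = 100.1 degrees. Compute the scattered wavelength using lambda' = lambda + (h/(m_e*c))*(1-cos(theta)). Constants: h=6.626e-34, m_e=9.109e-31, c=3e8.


Compton wavelength: h/(m_e*c) = 2.4247e-12 m
d_lambda = 2.4247e-12 * (1 - cos(100.1 deg))
= 2.4247e-12 * 1.175367
= 2.8499e-12 m = 0.00285 nm
lambda' = 0.0214 + 0.00285
= 0.02425 nm

0.02425


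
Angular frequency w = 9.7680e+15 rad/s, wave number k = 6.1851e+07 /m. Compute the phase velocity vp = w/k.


vp = w / k
= 9.7680e+15 / 6.1851e+07
= 1.5793e+08 m/s

1.5793e+08


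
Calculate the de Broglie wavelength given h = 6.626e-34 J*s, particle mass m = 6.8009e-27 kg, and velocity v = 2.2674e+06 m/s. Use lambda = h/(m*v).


lambda = h / (m * v)
= 6.626e-34 / (6.8009e-27 * 2.2674e+06)
= 6.626e-34 / 1.5420e-20
= 4.2969e-14 m

4.2969e-14


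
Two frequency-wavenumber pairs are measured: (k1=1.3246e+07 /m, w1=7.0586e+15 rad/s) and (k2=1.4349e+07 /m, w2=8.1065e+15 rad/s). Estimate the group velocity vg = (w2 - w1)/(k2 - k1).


vg = (w2 - w1) / (k2 - k1)
= (8.1065e+15 - 7.0586e+15) / (1.4349e+07 - 1.3246e+07)
= 1.0479e+15 / 1.1030e+06
= 9.5005e+08 m/s

9.5005e+08


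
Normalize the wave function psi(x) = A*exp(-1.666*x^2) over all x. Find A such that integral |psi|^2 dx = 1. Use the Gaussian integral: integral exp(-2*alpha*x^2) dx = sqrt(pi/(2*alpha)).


integral |psi|^2 dx = A^2 * sqrt(pi/(2*alpha)) = 1
A^2 = sqrt(2*alpha/pi)
= sqrt(2 * 1.666 / pi)
= 1.029859
A = sqrt(1.029859)
= 1.0148

1.0148


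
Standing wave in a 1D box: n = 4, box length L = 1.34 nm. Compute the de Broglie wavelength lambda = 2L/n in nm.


lambda = 2L / n
= 2 * 1.34 / 4
= 2.68 / 4
= 0.67 nm

0.67


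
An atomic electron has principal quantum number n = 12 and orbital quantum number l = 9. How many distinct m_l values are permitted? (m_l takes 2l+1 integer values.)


m_l ranges from -l to +l in integer steps
So m_l goes from -9 to +9
Count = 2l + 1 = 2*9 + 1
= 19

19


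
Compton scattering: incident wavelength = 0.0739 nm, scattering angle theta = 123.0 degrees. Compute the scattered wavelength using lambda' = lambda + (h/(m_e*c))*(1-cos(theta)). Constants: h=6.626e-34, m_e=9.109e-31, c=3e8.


Compton wavelength: h/(m_e*c) = 2.4247e-12 m
d_lambda = 2.4247e-12 * (1 - cos(123.0 deg))
= 2.4247e-12 * 1.544639
= 3.7453e-12 m = 0.003745 nm
lambda' = 0.0739 + 0.003745
= 0.077645 nm

0.077645


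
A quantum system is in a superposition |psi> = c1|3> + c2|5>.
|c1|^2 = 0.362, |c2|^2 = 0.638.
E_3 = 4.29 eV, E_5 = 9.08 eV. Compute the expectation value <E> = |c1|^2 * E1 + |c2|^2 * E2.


<E> = |c1|^2 * E1 + |c2|^2 * E2
= 0.362 * 4.29 + 0.638 * 9.08
= 1.553 + 5.793
= 7.346 eV

7.346


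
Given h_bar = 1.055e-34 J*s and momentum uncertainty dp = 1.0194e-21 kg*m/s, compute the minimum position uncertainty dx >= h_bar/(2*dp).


dx = h_bar / (2 * dp)
= 1.055e-34 / (2 * 1.0194e-21)
= 1.055e-34 / 2.0388e-21
= 5.1746e-14 m

5.1746e-14


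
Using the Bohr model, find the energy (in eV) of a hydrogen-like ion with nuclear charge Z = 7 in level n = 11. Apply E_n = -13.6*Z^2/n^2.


E_n = -13.6 * Z^2 / n^2
= -13.6 * 7^2 / 11^2
= -13.6 * 49 / 121
= -5.5074 eV

-5.5074


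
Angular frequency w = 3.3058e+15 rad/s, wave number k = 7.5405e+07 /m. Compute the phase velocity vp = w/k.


vp = w / k
= 3.3058e+15 / 7.5405e+07
= 4.3841e+07 m/s

4.3841e+07


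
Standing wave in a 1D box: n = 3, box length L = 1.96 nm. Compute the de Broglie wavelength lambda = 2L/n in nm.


lambda = 2L / n
= 2 * 1.96 / 3
= 3.92 / 3
= 1.3067 nm

1.3067


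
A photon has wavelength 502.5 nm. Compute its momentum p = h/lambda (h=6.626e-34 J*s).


p = h / lambda
= 6.626e-34 / (502.5e-9)
= 6.626e-34 / 5.0250e-07
= 1.3186e-27 kg*m/s

1.3186e-27


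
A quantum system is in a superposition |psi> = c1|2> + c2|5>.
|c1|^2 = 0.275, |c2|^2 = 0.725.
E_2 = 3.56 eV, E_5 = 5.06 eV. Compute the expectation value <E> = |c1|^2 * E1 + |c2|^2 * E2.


<E> = |c1|^2 * E1 + |c2|^2 * E2
= 0.275 * 3.56 + 0.725 * 5.06
= 0.979 + 3.6685
= 4.6475 eV

4.6475


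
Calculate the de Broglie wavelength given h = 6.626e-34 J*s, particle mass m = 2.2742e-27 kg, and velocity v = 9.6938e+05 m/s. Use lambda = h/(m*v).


lambda = h / (m * v)
= 6.626e-34 / (2.2742e-27 * 9.6938e+05)
= 6.626e-34 / 2.2046e-21
= 3.0056e-13 m

3.0056e-13


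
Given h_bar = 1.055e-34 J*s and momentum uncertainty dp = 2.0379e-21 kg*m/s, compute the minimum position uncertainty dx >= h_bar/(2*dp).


dx = h_bar / (2 * dp)
= 1.055e-34 / (2 * 2.0379e-21)
= 1.055e-34 / 4.0758e-21
= 2.5884e-14 m

2.5884e-14


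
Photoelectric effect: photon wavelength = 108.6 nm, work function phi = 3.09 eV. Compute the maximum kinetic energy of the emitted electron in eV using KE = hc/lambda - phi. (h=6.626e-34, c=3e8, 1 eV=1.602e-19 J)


E_photon = hc / lambda
= (6.626e-34)(3e8) / (108.6e-9)
= 1.8304e-18 J
= 11.4256 eV
KE = E_photon - phi
= 11.4256 - 3.09
= 8.3356 eV

8.3356


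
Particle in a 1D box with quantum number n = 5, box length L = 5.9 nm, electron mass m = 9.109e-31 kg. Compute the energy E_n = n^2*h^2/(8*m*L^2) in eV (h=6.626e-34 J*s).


E = n^2 * h^2 / (8 * m * L^2)
= 5^2 * (6.626e-34)^2 / (8 * 9.109e-31 * (5.9e-9)^2)
= 25 * 4.3904e-67 / (8 * 9.109e-31 * 3.4810e-17)
= 4.3269e-20 J
= 0.2701 eV

0.2701


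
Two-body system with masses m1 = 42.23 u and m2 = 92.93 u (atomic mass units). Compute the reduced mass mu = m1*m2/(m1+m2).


mu = m1 * m2 / (m1 + m2)
= 42.23 * 92.93 / (42.23 + 92.93)
= 3924.4339 / 135.16
= 29.0355 u

29.0355


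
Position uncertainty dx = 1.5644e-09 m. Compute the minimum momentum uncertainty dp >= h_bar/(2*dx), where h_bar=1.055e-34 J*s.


dp = h_bar / (2 * dx)
= 1.055e-34 / (2 * 1.5644e-09)
= 1.055e-34 / 3.1288e-09
= 3.3719e-26 kg*m/s

3.3719e-26


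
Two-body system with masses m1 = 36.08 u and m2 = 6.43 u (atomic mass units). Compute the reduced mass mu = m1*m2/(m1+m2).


mu = m1 * m2 / (m1 + m2)
= 36.08 * 6.43 / (36.08 + 6.43)
= 231.9944 / 42.51
= 5.4574 u

5.4574


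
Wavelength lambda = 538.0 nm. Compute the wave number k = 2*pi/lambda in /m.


k = 2 * pi / lambda
= 6.2832 / (538.0e-9)
= 6.2832 / 5.3800e-07
= 1.1679e+07 /m

1.1679e+07


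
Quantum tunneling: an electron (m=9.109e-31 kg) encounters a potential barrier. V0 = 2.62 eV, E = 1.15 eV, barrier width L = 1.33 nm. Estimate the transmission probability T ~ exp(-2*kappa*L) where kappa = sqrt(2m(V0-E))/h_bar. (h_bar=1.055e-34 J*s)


V0 - E = 1.47 eV = 2.3549e-19 J
kappa = sqrt(2 * m * (V0-E)) / h_bar
= sqrt(2 * 9.109e-31 * 2.3549e-19) / 1.055e-34
= 6.2085e+09 /m
2*kappa*L = 2 * 6.2085e+09 * 1.33e-9
= 16.5147
T = exp(-16.5147) = 6.726318e-08

6.726318e-08


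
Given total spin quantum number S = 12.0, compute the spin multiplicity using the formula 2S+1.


Spin multiplicity = 2S + 1
= 2 * 12.0 + 1
= 24.0 + 1
= 25

25


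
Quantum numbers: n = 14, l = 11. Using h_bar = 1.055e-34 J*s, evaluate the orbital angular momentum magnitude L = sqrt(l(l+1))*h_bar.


L = sqrt(l*(l+1)) * h_bar
= sqrt(11 * 12) * 1.055e-34
= sqrt(132) * 1.055e-34
= 11.4891 * 1.055e-34
= 1.2121e-33 J*s

1.2121e-33


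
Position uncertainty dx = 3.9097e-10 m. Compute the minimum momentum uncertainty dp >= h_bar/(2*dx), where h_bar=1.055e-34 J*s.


dp = h_bar / (2 * dx)
= 1.055e-34 / (2 * 3.9097e-10)
= 1.055e-34 / 7.8194e-10
= 1.3492e-25 kg*m/s

1.3492e-25


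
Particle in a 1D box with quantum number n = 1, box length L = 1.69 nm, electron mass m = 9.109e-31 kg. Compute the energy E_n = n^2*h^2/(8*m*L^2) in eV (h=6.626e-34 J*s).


E = n^2 * h^2 / (8 * m * L^2)
= 1^2 * (6.626e-34)^2 / (8 * 9.109e-31 * (1.69e-9)^2)
= 1 * 4.3904e-67 / (8 * 9.109e-31 * 2.8561e-18)
= 2.1094e-20 J
= 0.1317 eV

0.1317


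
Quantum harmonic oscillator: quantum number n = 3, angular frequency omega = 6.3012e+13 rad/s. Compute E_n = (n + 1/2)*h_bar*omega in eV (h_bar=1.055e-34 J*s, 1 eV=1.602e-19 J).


E = (n + 1/2) * h_bar * omega
= (3 + 0.5) * 1.055e-34 * 6.3012e+13
= 3.5 * 6.6478e-21
= 2.3267e-20 J
= 0.1452 eV

0.1452


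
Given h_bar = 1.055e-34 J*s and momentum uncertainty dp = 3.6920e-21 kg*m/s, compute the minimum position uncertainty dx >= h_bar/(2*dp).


dx = h_bar / (2 * dp)
= 1.055e-34 / (2 * 3.6920e-21)
= 1.055e-34 / 7.3840e-21
= 1.4288e-14 m

1.4288e-14


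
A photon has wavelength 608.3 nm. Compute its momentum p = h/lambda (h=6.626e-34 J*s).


p = h / lambda
= 6.626e-34 / (608.3e-9)
= 6.626e-34 / 6.0830e-07
= 1.0893e-27 kg*m/s

1.0893e-27


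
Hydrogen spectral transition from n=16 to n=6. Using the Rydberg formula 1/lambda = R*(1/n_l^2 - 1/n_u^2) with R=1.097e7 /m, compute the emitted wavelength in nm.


1/lambda = R * (1/n_l^2 - 1/n_u^2)
= 1.097e7 * (1/6^2 - 1/16^2)
= 1.097e7 * (0.027778 - 0.003906)
= 1.097e7 * 0.023872
= 2.6187e+05 /m
lambda = 1 / 2.6187e+05 = 3818.679 nm

3818.679


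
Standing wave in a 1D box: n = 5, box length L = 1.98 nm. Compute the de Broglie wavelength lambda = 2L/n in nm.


lambda = 2L / n
= 2 * 1.98 / 5
= 3.96 / 5
= 0.792 nm

0.792


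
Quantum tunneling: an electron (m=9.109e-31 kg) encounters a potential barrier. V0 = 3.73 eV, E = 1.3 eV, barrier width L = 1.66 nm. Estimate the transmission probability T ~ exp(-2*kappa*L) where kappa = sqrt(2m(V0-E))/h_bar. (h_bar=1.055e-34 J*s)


V0 - E = 2.43 eV = 3.8929e-19 J
kappa = sqrt(2 * m * (V0-E)) / h_bar
= sqrt(2 * 9.109e-31 * 3.8929e-19) / 1.055e-34
= 7.9824e+09 /m
2*kappa*L = 2 * 7.9824e+09 * 1.66e-9
= 26.5015
T = exp(-26.5015) = 3.094191e-12

3.094191e-12


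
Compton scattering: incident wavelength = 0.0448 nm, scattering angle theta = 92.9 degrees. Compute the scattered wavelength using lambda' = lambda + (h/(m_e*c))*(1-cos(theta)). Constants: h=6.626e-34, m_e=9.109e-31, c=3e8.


Compton wavelength: h/(m_e*c) = 2.4247e-12 m
d_lambda = 2.4247e-12 * (1 - cos(92.9 deg))
= 2.4247e-12 * 1.050593
= 2.5474e-12 m = 0.002547 nm
lambda' = 0.0448 + 0.002547
= 0.047347 nm

0.047347


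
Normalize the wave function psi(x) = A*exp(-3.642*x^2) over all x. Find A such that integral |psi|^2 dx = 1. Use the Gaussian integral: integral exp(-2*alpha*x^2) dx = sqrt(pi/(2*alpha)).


integral |psi|^2 dx = A^2 * sqrt(pi/(2*alpha)) = 1
A^2 = sqrt(2*alpha/pi)
= sqrt(2 * 3.642 / pi)
= 1.522685
A = sqrt(1.522685)
= 1.234

1.234


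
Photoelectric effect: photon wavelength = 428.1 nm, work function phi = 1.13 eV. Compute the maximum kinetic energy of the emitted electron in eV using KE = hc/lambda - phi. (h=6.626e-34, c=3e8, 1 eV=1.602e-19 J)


E_photon = hc / lambda
= (6.626e-34)(3e8) / (428.1e-9)
= 4.6433e-19 J
= 2.8984 eV
KE = E_photon - phi
= 2.8984 - 1.13
= 1.7684 eV

1.7684


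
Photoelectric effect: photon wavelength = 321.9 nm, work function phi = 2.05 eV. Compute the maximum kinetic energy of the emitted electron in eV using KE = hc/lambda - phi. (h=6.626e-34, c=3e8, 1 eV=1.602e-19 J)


E_photon = hc / lambda
= (6.626e-34)(3e8) / (321.9e-9)
= 6.1752e-19 J
= 3.8547 eV
KE = E_photon - phi
= 3.8547 - 2.05
= 1.8047 eV

1.8047


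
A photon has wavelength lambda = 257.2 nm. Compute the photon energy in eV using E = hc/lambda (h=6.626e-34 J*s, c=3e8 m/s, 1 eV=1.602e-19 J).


E = hc / lambda
= (6.626e-34)(3e8) / (257.2e-9)
= 1.9878e-25 / 2.5720e-07
= 7.7286e-19 J
Converting to eV: 7.7286e-19 / 1.602e-19
= 4.8244 eV

4.8244


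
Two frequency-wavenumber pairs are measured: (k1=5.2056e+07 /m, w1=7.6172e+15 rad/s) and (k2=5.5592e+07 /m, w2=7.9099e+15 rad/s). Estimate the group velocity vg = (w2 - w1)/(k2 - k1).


vg = (w2 - w1) / (k2 - k1)
= (7.9099e+15 - 7.6172e+15) / (5.5592e+07 - 5.2056e+07)
= 2.9270e+14 / 3.5360e+06
= 8.2777e+07 m/s

8.2777e+07
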